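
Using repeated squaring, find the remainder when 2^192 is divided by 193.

2^1 ≡ 2 (mod 193)
2^2 ≡ 2^2 = 4 ≡ 4 (mod 193)
2^4 ≡ 4^2 = 16 ≡ 16 (mod 193)
2^8 ≡ 16^2 = 256 ≡ 63 (mod 193)
2^16 ≡ 63^2 = 3969 ≡ 109 (mod 193)
2^32 ≡ 109^2 = 11881 ≡ 108 (mod 193)
2^64 ≡ 108^2 = 11664 ≡ 84 (mod 193)
2^128 ≡ 84^2 = 7056 ≡ 108 (mod 193)
192 = 128 + 64 in binary powers of 2.
So 2^192 ≡ 108 · 84 ≡ 1 (mod 193).
Since the result is 1, base 2 gives no evidence that 193 is composite.

1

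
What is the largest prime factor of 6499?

97

6499 = 67 · 97
97 is prime.
So 6499 = 67 · 97; the largest prime factor is 97.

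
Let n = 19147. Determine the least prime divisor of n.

19147 is odd.
Digit sum 22, not divisible by 3.
Ends in 7: not divisible by 5.
7: 19147 = 7·2735 + 2
11: 19147 = 11·1740 + 7
13: 19147 = 13·1472 + 11
17: 19147 = 17·1126 + 5
19: 19147 = 19·1007 + 14
23: 19147 = 23·832 + 11
29: 19147 = 29·660 + 7
31: 19147 = 31·617 + 20
37: 19147 = 37·517 + 18
41: 19147 = 41·467

41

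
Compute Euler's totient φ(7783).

Factor: 7783 = 43 · 181.
φ(7783) = (43−1) · (181−1) = 42 · 180 = 7560.

7560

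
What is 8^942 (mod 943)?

8^1 ≡ 8 (mod 943)
8^2 ≡ 8^2 = 64 ≡ 64 (mod 943)
8^4 ≡ 64^2 = 4096 ≡ 324 (mod 943)
8^8 ≡ 324^2 = 104976 ≡ 303 (mod 943)
8^16 ≡ 303^2 = 91809 ≡ 338 (mod 943)
8^32 ≡ 338^2 = 114244 ≡ 141 (mod 943)
8^64 ≡ 141^2 = 19881 ≡ 78 (mod 943)
8^128 ≡ 78^2 = 6084 ≡ 426 (mod 943)
8^256 ≡ 426^2 = 181476 ≡ 420 (mod 943)
8^512 ≡ 420^2 = 176400 ≡ 59 (mod 943)
942 = 512 + 256 + 128 + 32 + 8 + 4 + 2 in binary powers of 2.
So 8^942 ≡ 59 · 420 · 426 · 141 · 303 · 324 · 64 ≡ 679 (mod 943).
Since 679 ≠ 1, base 8 is a Fermat witness: 943 is composite.

679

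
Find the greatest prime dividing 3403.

3403 = 41 · 83
83 is prime.
So 3403 = 41 · 83; the largest prime factor is 83.

83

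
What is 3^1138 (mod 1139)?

1097

3^1 ≡ 3 (mod 1139)
3^2 ≡ 3^2 = 9 ≡ 9 (mod 1139)
3^4 ≡ 9^2 = 81 ≡ 81 (mod 1139)
3^8 ≡ 81^2 = 6561 ≡ 866 (mod 1139)
3^16 ≡ 866^2 = 749956 ≡ 494 (mod 1139)
3^32 ≡ 494^2 = 244036 ≡ 290 (mod 1139)
3^64 ≡ 290^2 = 84100 ≡ 953 (mod 1139)
3^128 ≡ 953^2 = 908209 ≡ 426 (mod 1139)
3^256 ≡ 426^2 = 181476 ≡ 375 (mod 1139)
3^512 ≡ 375^2 = 140625 ≡ 528 (mod 1139)
3^1024 ≡ 528^2 = 278784 ≡ 868 (mod 1139)
1138 = 1024 + 64 + 32 + 16 + 2 in binary powers of 2.
So 3^1138 ≡ 868 · 953 · 290 · 494 · 9 ≡ 1097 (mod 1139).
Since 1097 ≠ 1, base 3 is a Fermat witness: 1139 is composite.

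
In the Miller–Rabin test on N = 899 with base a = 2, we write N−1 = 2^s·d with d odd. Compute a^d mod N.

698

899 − 1 = 898 = 2^1 · 449, so d = 449.
2^1 ≡ 2 (mod 899)
2^2 ≡ 2^2 = 4 ≡ 4 (mod 899)
2^4 ≡ 4^2 = 16 ≡ 16 (mod 899)
2^8 ≡ 16^2 = 256 ≡ 256 (mod 899)
2^16 ≡ 256^2 = 65536 ≡ 808 (mod 899)
2^32 ≡ 808^2 = 652864 ≡ 190 (mod 899)
2^64 ≡ 190^2 = 36100 ≡ 140 (mod 899)
2^128 ≡ 140^2 = 19600 ≡ 721 (mod 899)
2^256 ≡ 721^2 = 519841 ≡ 219 (mod 899)
449 = 256 + 128 + 64 + 1 in binary powers of 2.
So 2^449 ≡ 219 · 721 · 140 · 2 ≡ 698 (mod 899).
Squaring chain: 698; never reaches −1, so base 2 is a Miller–Rabin witness that 899 is composite.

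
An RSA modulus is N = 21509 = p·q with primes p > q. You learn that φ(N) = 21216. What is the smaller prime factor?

137

φ(n) = (p−1)(q−1) = n − (p+q) + 1, so p + q = 21509 − 21216 + 1 = 294.
p and q are the roots of t² − 294t + 21509 = 0.
Discriminant: 294² − 4·21509 = 86436 − 86036 = 400; √400 = 20.
q = (294 − 20)/2 = 137, p = (294 + 20)/2 = 157.
Check: 137 · 157 = 21509.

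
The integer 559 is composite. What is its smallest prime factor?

13

559 is odd.
Digit sum 19, not divisible by 3.
Ends in 9: not divisible by 5.
7: 559 = 7·79 + 6
11: 559 = 11·50 + 9
13: 559 = 13·43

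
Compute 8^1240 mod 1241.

8^1 ≡ 8 (mod 1241)
8^2 ≡ 8^2 = 64 ≡ 64 (mod 1241)
8^4 ≡ 64^2 = 4096 ≡ 373 (mod 1241)
8^8 ≡ 373^2 = 139129 ≡ 137 (mod 1241)
8^16 ≡ 137^2 = 18769 ≡ 154 (mod 1241)
8^32 ≡ 154^2 = 23716 ≡ 137 (mod 1241)
8^64 ≡ 137^2 = 18769 ≡ 154 (mod 1241)
8^128 ≡ 154^2 = 23716 ≡ 137 (mod 1241)
8^256 ≡ 137^2 = 18769 ≡ 154 (mod 1241)
8^512 ≡ 154^2 = 23716 ≡ 137 (mod 1241)
8^1024 ≡ 137^2 = 18769 ≡ 154 (mod 1241)
1240 = 1024 + 128 + 64 + 16 + 8 in binary powers of 2.
So 8^1240 ≡ 154 · 137 · 154 · 154 · 137 ≡ 154 (mod 1241).
Since 154 ≠ 1, base 8 is a Fermat witness: 1241 is composite.

154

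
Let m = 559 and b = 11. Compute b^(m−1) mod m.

532

11^1 ≡ 11 (mod 559)
11^2 ≡ 11^2 = 121 ≡ 121 (mod 559)
11^4 ≡ 121^2 = 14641 ≡ 107 (mod 559)
11^8 ≡ 107^2 = 11449 ≡ 269 (mod 559)
11^16 ≡ 269^2 = 72361 ≡ 250 (mod 559)
11^32 ≡ 250^2 = 62500 ≡ 451 (mod 559)
11^64 ≡ 451^2 = 203401 ≡ 484 (mod 559)
11^128 ≡ 484^2 = 234256 ≡ 35 (mod 559)
11^256 ≡ 35^2 = 1225 ≡ 107 (mod 559)
11^512 ≡ 107^2 = 11449 ≡ 269 (mod 559)
558 = 512 + 32 + 8 + 4 + 2 in binary powers of 2.
So 11^558 ≡ 269 · 451 · 269 · 107 · 121 ≡ 532 (mod 559).
Since 532 ≠ 1, base 11 is a Fermat witness: 559 is composite.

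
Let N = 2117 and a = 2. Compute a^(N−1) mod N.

1243

2^1 ≡ 2 (mod 2117)
2^2 ≡ 2^2 = 4 ≡ 4 (mod 2117)
2^4 ≡ 4^2 = 16 ≡ 16 (mod 2117)
2^8 ≡ 16^2 = 256 ≡ 256 (mod 2117)
2^16 ≡ 256^2 = 65536 ≡ 2026 (mod 2117)
2^32 ≡ 2026^2 = 4104676 ≡ 1930 (mod 2117)
2^64 ≡ 1930^2 = 3724900 ≡ 1097 (mod 2117)
2^128 ≡ 1097^2 = 1203409 ≡ 953 (mod 2117)
2^256 ≡ 953^2 = 908209 ≡ 16 (mod 2117)
2^512 ≡ 16^2 = 256 ≡ 256 (mod 2117)
2^1024 ≡ 256^2 = 65536 ≡ 2026 (mod 2117)
2^2048 ≡ 2026^2 = 4104676 ≡ 1930 (mod 2117)
2116 = 2048 + 64 + 4 in binary powers of 2.
So 2^2116 ≡ 1930 · 1097 · 16 ≡ 1243 (mod 2117).
Since 1243 ≠ 1, base 2 is a Fermat witness: 2117 is composite.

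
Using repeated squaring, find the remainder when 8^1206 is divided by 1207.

1092

8^1 ≡ 8 (mod 1207)
8^2 ≡ 8^2 = 64 ≡ 64 (mod 1207)
8^4 ≡ 64^2 = 4096 ≡ 475 (mod 1207)
8^8 ≡ 475^2 = 225625 ≡ 1123 (mod 1207)
8^16 ≡ 1123^2 = 1261129 ≡ 1021 (mod 1207)
8^32 ≡ 1021^2 = 1042441 ≡ 800 (mod 1207)
8^64 ≡ 800^2 = 640000 ≡ 290 (mod 1207)
8^128 ≡ 290^2 = 84100 ≡ 817 (mod 1207)
8^256 ≡ 817^2 = 667489 ≡ 18 (mod 1207)
8^512 ≡ 18^2 = 324 ≡ 324 (mod 1207)
8^1024 ≡ 324^2 = 104976 ≡ 1174 (mod 1207)
1206 = 1024 + 128 + 32 + 16 + 4 + 2 in binary powers of 2.
So 8^1206 ≡ 1174 · 817 · 800 · 1021 · 475 · 64 ≡ 1092 (mod 1207).
Since 1092 ≠ 1, base 8 is a Fermat witness: 1207 is composite.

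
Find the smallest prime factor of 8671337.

43

8671337 is odd.
Digit sum 35, not divisible by 3.
Ends in 7: not divisible by 5.
7: 8671337 = 7·1238762 + 3
11: 8671337 = 11·788303 + 4
13: 8671337 = 13·667025 + 12
17: 8671337 = 17·510078 + 11
19: 8671337 = 19·456386 + 3
23: 8671337 = 23·377014 + 15
29: 8671337 = 29·299011 + 18
31: 8671337 = 31·279720 + 17
37: 8671337 = 37·234360 + 17
41: 8671337 = 41·211496 + 1
43: 8671337 = 43·201659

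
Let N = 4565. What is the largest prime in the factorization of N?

83

4565 = 5 · 913
913 = 11 · 83
83 is prime.
So 4565 = 5 · 11 · 83; the largest prime factor is 83.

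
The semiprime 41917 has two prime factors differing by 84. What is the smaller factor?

Since p = q + 84, we have 41917 = q(q + 84), so q² + 84q − 41917 = 0.
Discriminant: 84² + 4·41917 = 7056 + 167668 = 174724; √174724 = 418.
q = (−84 + 418)/2 = 167, and p = q + 84 = 251.
Check: 167 · 251 = 41917.

167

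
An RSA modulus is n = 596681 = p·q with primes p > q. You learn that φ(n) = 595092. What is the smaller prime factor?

φ(n) = (p−1)(q−1) = n − (p+q) + 1, so p + q = 596681 − 595092 + 1 = 1590.
p and q are the roots of t² − 1590t + 596681 = 0.
Discriminant: 1590² − 4·596681 = 2528100 − 2386724 = 141376; √141376 = 376.
q = (1590 − 376)/2 = 607, p = (1590 + 376)/2 = 983.
Check: 607 · 983 = 596681.

607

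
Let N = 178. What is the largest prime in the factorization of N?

178 = 2 · 89
89 is prime.
So 178 = 2 · 89; the largest prime factor is 89.

89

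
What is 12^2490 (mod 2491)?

12^1 ≡ 12 (mod 2491)
12^2 ≡ 12^2 = 144 ≡ 144 (mod 2491)
12^4 ≡ 144^2 = 20736 ≡ 808 (mod 2491)
12^8 ≡ 808^2 = 652864 ≡ 222 (mod 2491)
12^16 ≡ 222^2 = 49284 ≡ 1955 (mod 2491)
12^32 ≡ 1955^2 = 3822025 ≡ 831 (mod 2491)
12^64 ≡ 831^2 = 690561 ≡ 554 (mod 2491)
12^128 ≡ 554^2 = 306916 ≡ 523 (mod 2491)
12^256 ≡ 523^2 = 273529 ≡ 2010 (mod 2491)
12^512 ≡ 2010^2 = 4040100 ≡ 2189 (mod 2491)
12^1024 ≡ 2189^2 = 4791721 ≡ 1528 (mod 2491)
12^2048 ≡ 1528^2 = 2334784 ≡ 717 (mod 2491)
2490 = 2048 + 256 + 128 + 32 + 16 + 8 + 2 in binary powers of 2.
So 12^2490 ≡ 717 · 2010 · 523 · 831 · 1955 · 222 · 144 ≡ 873 (mod 2491).
Since 873 ≠ 1, base 12 is a Fermat witness: 2491 is composite.

873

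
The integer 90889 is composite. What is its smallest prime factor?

97

90889 is odd.
Digit sum 34, not divisible by 3.
Ends in 9: not divisible by 5.
7: 90889 = 7·12984 + 1
11: 90889 = 11·8262 + 7
13: 90889 = 13·6991 + 6
17: 90889 = 17·5346 + 7
19: 90889 = 19·4783 + 12
23: 90889 = 23·3951 + 16
29: 90889 = 29·3134 + 3
31: 90889 = 31·2931 + 28
37: 90889 = 37·2456 + 17
41: 90889 = 41·2216 + 33
43: 90889 = 43·2113 + 30
47: 90889 = 47·1933 + 38
53: 90889 = 53·1714 + 47
59: 90889 = 59·1540 + 29
61: 90889 = 61·1489 + 60
67: 90889 = 67·1356 + 37
71: 90889 = 71·1280 + 9
73: 90889 = 73·1245 + 4
79: 90889 = 79·1150 + 39
83: 90889 = 83·1095 + 4
89: 90889 = 89·1021 + 20
97: 90889 = 97·937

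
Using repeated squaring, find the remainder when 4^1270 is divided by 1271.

1

4^1 ≡ 4 (mod 1271)
4^2 ≡ 4^2 = 16 ≡ 16 (mod 1271)
4^4 ≡ 16^2 = 256 ≡ 256 (mod 1271)
4^8 ≡ 256^2 = 65536 ≡ 715 (mod 1271)
4^16 ≡ 715^2 = 511225 ≡ 283 (mod 1271)
4^32 ≡ 283^2 = 80089 ≡ 16 (mod 1271)
4^64 ≡ 16^2 = 256 ≡ 256 (mod 1271)
4^128 ≡ 256^2 = 65536 ≡ 715 (mod 1271)
4^256 ≡ 715^2 = 511225 ≡ 283 (mod 1271)
4^512 ≡ 283^2 = 80089 ≡ 16 (mod 1271)
4^1024 ≡ 16^2 = 256 ≡ 256 (mod 1271)
1270 = 1024 + 128 + 64 + 32 + 16 + 4 + 2 in binary powers of 2.
So 4^1270 ≡ 256 · 715 · 256 · 16 · 283 · 256 · 16 ≡ 1 (mod 1271).
Since the result is 1, base 4 gives no evidence that 1271 is composite.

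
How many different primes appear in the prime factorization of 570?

4

570 = 2 · 285
285 = 3 · 95
95 = 5 · 19
570 = 2 · 3 · 5 · 19, which has 4 distinct prime factors.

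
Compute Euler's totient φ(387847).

362304

Factor: 387847 = 19 · 137 · 149.
φ(387847) = (19−1) · (137−1) · (149−1) = 18 · 136 · 148 = 362304.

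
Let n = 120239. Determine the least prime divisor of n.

120239 is odd.
Digit sum 17, not divisible by 3.
Ends in 9: not divisible by 5.
7: 120239 = 7·17177

7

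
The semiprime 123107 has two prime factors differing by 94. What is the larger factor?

401

Since p = q + 94, we have 123107 = q(q + 94), so q² + 94q − 123107 = 0.
Discriminant: 94² + 4·123107 = 8836 + 492428 = 501264; √501264 = 708.
q = (−94 + 708)/2 = 307, and p = q + 94 = 401.
Check: 307 · 401 = 123107.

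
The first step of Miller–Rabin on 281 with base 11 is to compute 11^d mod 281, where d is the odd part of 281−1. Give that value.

281 − 1 = 280 = 2^3 · 35, so d = 35.
11^1 ≡ 11 (mod 281)
11^2 ≡ 11^2 = 121 ≡ 121 (mod 281)
11^4 ≡ 121^2 = 14641 ≡ 29 (mod 281)
11^8 ≡ 29^2 = 841 ≡ 279 (mod 281)
11^16 ≡ 279^2 = 77841 ≡ 4 (mod 281)
11^32 ≡ 4^2 = 16 ≡ 16 (mod 281)
35 = 32 + 2 + 1 in binary powers of 2.
So 11^35 ≡ 16 · 121 · 11 ≡ 221 (mod 281).
Squaring chain: 221 → 228 → 280; reaches −1, so base 11 does not prove 281 composite.

221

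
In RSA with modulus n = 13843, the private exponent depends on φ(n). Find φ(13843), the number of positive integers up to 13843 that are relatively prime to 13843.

13608

Factor: 13843 = 109 · 127.
φ(13843) = (109−1) · (127−1) = 108 · 126 = 13608.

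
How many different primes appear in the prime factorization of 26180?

26180 = 2^2 · 6545
6545 = 5 · 1309
1309 = 7 · 187
187 = 11 · 17
26180 = 2^2 · 5 · 7 · 11 · 17, which has 5 distinct prime factors.

5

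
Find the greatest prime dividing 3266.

3266 = 2 · 1633
1633 = 23 · 71
71 is prime.
So 3266 = 2 · 23 · 71; the largest prime factor is 71.

71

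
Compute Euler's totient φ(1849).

Factor: 1849 = 43^2.
φ(1849) = 43^1·(43−1) = 1806.

1806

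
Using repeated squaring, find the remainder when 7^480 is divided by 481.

7^1 ≡ 7 (mod 481)
7^2 ≡ 7^2 = 49 ≡ 49 (mod 481)
7^4 ≡ 49^2 = 2401 ≡ 477 (mod 481)
7^8 ≡ 477^2 = 227529 ≡ 16 (mod 481)
7^16 ≡ 16^2 = 256 ≡ 256 (mod 481)
7^32 ≡ 256^2 = 65536 ≡ 120 (mod 481)
7^64 ≡ 120^2 = 14400 ≡ 451 (mod 481)
7^128 ≡ 451^2 = 203401 ≡ 419 (mod 481)
7^256 ≡ 419^2 = 175561 ≡ 477 (mod 481)
480 = 256 + 128 + 64 + 32 in binary powers of 2.
So 7^480 ≡ 477 · 419 · 451 · 120 ≡ 417 (mod 481).
Since 417 ≠ 1, base 7 is a Fermat witness: 481 is composite.

417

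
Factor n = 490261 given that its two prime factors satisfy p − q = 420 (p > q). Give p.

Since p = q + 420, we have 490261 = q(q + 420), so q² + 420q − 490261 = 0.
Discriminant: 420² + 4·490261 = 176400 + 1961044 = 2137444; √2137444 = 1462.
q = (−420 + 1462)/2 = 521, and p = q + 420 = 941.
Check: 521 · 941 = 490261.

941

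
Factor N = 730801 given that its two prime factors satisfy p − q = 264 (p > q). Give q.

733

Since p = q + 264, we have 730801 = q(q + 264), so q² + 264q − 730801 = 0.
Discriminant: 264² + 4·730801 = 69696 + 2923204 = 2992900; √2992900 = 1730.
q = (−264 + 1730)/2 = 733, and p = q + 264 = 997.
Check: 733 · 997 = 730801.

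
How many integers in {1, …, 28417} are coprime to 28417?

Factor: 28417 = 157 · 181.
φ(28417) = (157−1) · (181−1) = 156 · 180 = 28080.

28080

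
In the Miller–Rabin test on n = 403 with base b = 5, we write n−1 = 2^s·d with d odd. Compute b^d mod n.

187

403 − 1 = 402 = 2^1 · 201, so d = 201.
5^1 ≡ 5 (mod 403)
5^2 ≡ 5^2 = 25 ≡ 25 (mod 403)
5^4 ≡ 25^2 = 625 ≡ 222 (mod 403)
5^8 ≡ 222^2 = 49284 ≡ 118 (mod 403)
5^16 ≡ 118^2 = 13924 ≡ 222 (mod 403)
5^32 ≡ 222^2 = 49284 ≡ 118 (mod 403)
5^64 ≡ 118^2 = 13924 ≡ 222 (mod 403)
5^128 ≡ 222^2 = 49284 ≡ 118 (mod 403)
201 = 128 + 64 + 8 + 1 in binary powers of 2.
So 5^201 ≡ 118 · 222 · 118 · 5 ≡ 187 (mod 403).
Squaring chain: 187; never reaches −1, so base 5 is a Miller–Rabin witness that 403 is composite.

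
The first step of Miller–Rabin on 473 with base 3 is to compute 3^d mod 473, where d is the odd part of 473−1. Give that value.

473 − 1 = 472 = 2^3 · 59, so d = 59.
3^1 ≡ 3 (mod 473)
3^2 ≡ 3^2 = 9 ≡ 9 (mod 473)
3^4 ≡ 9^2 = 81 ≡ 81 (mod 473)
3^8 ≡ 81^2 = 6561 ≡ 412 (mod 473)
3^16 ≡ 412^2 = 169744 ≡ 410 (mod 473)
3^32 ≡ 410^2 = 168100 ≡ 185 (mod 473)
59 = 32 + 16 + 8 + 2 + 1 in binary powers of 2.
So 3^59 ≡ 185 · 410 · 412 · 9 · 3 ≡ 26 (mod 473).
Squaring chain: 26 → 203 → 58; never reaches −1, so base 3 is a Miller–Rabin witness that 473 is composite.

26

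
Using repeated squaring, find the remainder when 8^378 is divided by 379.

1

8^1 ≡ 8 (mod 379)
8^2 ≡ 8^2 = 64 ≡ 64 (mod 379)
8^4 ≡ 64^2 = 4096 ≡ 306 (mod 379)
8^8 ≡ 306^2 = 93636 ≡ 23 (mod 379)
8^16 ≡ 23^2 = 529 ≡ 150 (mod 379)
8^32 ≡ 150^2 = 22500 ≡ 139 (mod 379)
8^64 ≡ 139^2 = 19321 ≡ 371 (mod 379)
8^128 ≡ 371^2 = 137641 ≡ 64 (mod 379)
8^256 ≡ 64^2 = 4096 ≡ 306 (mod 379)
378 = 256 + 64 + 32 + 16 + 8 + 2 in binary powers of 2.
So 8^378 ≡ 306 · 371 · 139 · 150 · 23 · 64 ≡ 1 (mod 379).
Since the result is 1, base 8 gives no evidence that 379 is composite.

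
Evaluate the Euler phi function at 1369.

1332

Factor: 1369 = 37^2.
φ(1369) = 37^1·(37−1) = 1332.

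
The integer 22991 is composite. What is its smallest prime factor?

22991 is odd.
Digit sum 23, not divisible by 3.
Ends in 1: not divisible by 5.
7: 22991 = 7·3284 + 3
11: 22991 = 11·2090 + 1
13: 22991 = 13·1768 + 7
17: 22991 = 17·1352 + 7
19: 22991 = 19·1210 + 1
23: 22991 = 23·999 + 14
29: 22991 = 29·792 + 23
31: 22991 = 31·741 + 20
37: 22991 = 37·621 + 14
41: 22991 = 41·560 + 31
43: 22991 = 43·534 + 29
47: 22991 = 47·489 + 8
53: 22991 = 53·433 + 42
59: 22991 = 59·389 + 40
61: 22991 = 61·376 + 55
67: 22991 = 67·343 + 10
71: 22991 = 71·323 + 58
73: 22991 = 73·314 + 69
79: 22991 = 79·291 + 2
83: 22991 = 83·277

83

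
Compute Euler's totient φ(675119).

Factor: 675119 = 23 · 149 · 197.
φ(675119) = (23−1) · (149−1) · (197−1) = 22 · 148 · 196 = 638176.

638176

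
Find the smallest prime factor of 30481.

11

30481 is odd.
Digit sum 16, not divisible by 3.
Ends in 1: not divisible by 5.
7: 30481 = 7·4354 + 3
11: 30481 = 11·2771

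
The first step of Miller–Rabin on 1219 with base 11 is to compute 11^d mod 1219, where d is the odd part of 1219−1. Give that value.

1219 − 1 = 1218 = 2^1 · 609, so d = 609.
11^1 ≡ 11 (mod 1219)
11^2 ≡ 11^2 = 121 ≡ 121 (mod 1219)
11^4 ≡ 121^2 = 14641 ≡ 13 (mod 1219)
11^8 ≡ 13^2 = 169 ≡ 169 (mod 1219)
11^16 ≡ 169^2 = 28561 ≡ 524 (mod 1219)
11^32 ≡ 524^2 = 274576 ≡ 301 (mod 1219)
11^64 ≡ 301^2 = 90601 ≡ 395 (mod 1219)
11^128 ≡ 395^2 = 156025 ≡ 1212 (mod 1219)
11^256 ≡ 1212^2 = 1468944 ≡ 49 (mod 1219)
11^512 ≡ 49^2 = 2401 ≡ 1182 (mod 1219)
609 = 512 + 64 + 32 + 1 in binary powers of 2.
So 11^609 ≡ 1182 · 395 · 301 · 11 ≡ 378 (mod 1219).
Squaring chain: 378; never reaches −1, so base 11 is a Miller–Rabin witness that 1219 is composite.

378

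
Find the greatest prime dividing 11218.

79

11218 = 2 · 5609
5609 = 71 · 79
79 is prime.
So 11218 = 2 · 71 · 79; the largest prime factor is 79.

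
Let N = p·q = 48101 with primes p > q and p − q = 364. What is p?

467

Since p = q + 364, we have 48101 = q(q + 364), so q² + 364q − 48101 = 0.
Discriminant: 364² + 4·48101 = 132496 + 192404 = 324900; √324900 = 570.
q = (−364 + 570)/2 = 103, and p = q + 364 = 467.
Check: 103 · 467 = 48101.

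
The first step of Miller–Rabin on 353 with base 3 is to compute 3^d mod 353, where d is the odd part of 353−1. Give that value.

353 − 1 = 352 = 2^5 · 11, so d = 11.
3^1 ≡ 3 (mod 353)
3^2 ≡ 3^2 = 9 ≡ 9 (mod 353)
3^4 ≡ 9^2 = 81 ≡ 81 (mod 353)
3^8 ≡ 81^2 = 6561 ≡ 207 (mod 353)
11 = 8 + 2 + 1 in binary powers of 2.
So 3^11 ≡ 207 · 9 · 3 ≡ 294 (mod 353).
Squaring chain: 294 → 304 → 283 → 311 → 352; reaches −1, so base 3 does not prove 353 composite.

294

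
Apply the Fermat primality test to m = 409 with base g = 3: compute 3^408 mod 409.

3^1 ≡ 3 (mod 409)
3^2 ≡ 3^2 = 9 ≡ 9 (mod 409)
3^4 ≡ 9^2 = 81 ≡ 81 (mod 409)
3^8 ≡ 81^2 = 6561 ≡ 17 (mod 409)
3^16 ≡ 17^2 = 289 ≡ 289 (mod 409)
3^32 ≡ 289^2 = 83521 ≡ 85 (mod 409)
3^64 ≡ 85^2 = 7225 ≡ 272 (mod 409)
3^128 ≡ 272^2 = 73984 ≡ 364 (mod 409)
3^256 ≡ 364^2 = 132496 ≡ 389 (mod 409)
408 = 256 + 128 + 16 + 8 in binary powers of 2.
So 3^408 ≡ 389 · 364 · 289 · 17 ≡ 1 (mod 409).
Since the result is 1, base 3 gives no evidence that 409 is composite.

1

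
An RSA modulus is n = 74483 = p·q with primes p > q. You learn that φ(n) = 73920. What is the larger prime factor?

353

φ(n) = (p−1)(q−1) = n − (p+q) + 1, so p + q = 74483 − 73920 + 1 = 564.
p and q are the roots of t² − 564t + 74483 = 0.
Discriminant: 564² − 4·74483 = 318096 − 297932 = 20164; √20164 = 142.
q = (564 − 142)/2 = 211, p = (564 + 142)/2 = 353.
Check: 211 · 353 = 74483.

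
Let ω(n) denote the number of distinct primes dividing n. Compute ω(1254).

1254 = 2 · 627
627 = 3 · 209
209 = 11 · 19
1254 = 2 · 3 · 11 · 19, which has 4 distinct prime factors.

4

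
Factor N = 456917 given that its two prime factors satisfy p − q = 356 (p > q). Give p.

Since p = q + 356, we have 456917 = q(q + 356), so q² + 356q − 456917 = 0.
Discriminant: 356² + 4·456917 = 126736 + 1827668 = 1954404; √1954404 = 1398.
q = (−356 + 1398)/2 = 521, and p = q + 356 = 877.
Check: 521 · 877 = 456917.

877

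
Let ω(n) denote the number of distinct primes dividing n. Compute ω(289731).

5

289731 = 3 · 96577
96577 = 13 · 7429
7429 = 17 · 437
437 = 19 · 23
289731 = 3 · 13 · 17 · 19 · 23, which has 5 distinct prime factors.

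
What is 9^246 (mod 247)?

9^1 ≡ 9 (mod 247)
9^2 ≡ 9^2 = 81 ≡ 81 (mod 247)
9^4 ≡ 81^2 = 6561 ≡ 139 (mod 247)
9^8 ≡ 139^2 = 19321 ≡ 55 (mod 247)
9^16 ≡ 55^2 = 3025 ≡ 61 (mod 247)
9^32 ≡ 61^2 = 3721 ≡ 16 (mod 247)
9^64 ≡ 16^2 = 256 ≡ 9 (mod 247)
9^128 ≡ 9^2 = 81 ≡ 81 (mod 247)
246 = 128 + 64 + 32 + 16 + 4 + 2 in binary powers of 2.
So 9^246 ≡ 81 · 9 · 16 · 61 · 139 · 81 ≡ 235 (mod 247).
Since 235 ≠ 1, base 9 is a Fermat witness: 247 is composite.

235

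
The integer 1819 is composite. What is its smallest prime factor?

1819 is odd.
Digit sum 19, not divisible by 3.
Ends in 9: not divisible by 5.
7: 1819 = 7·259 + 6
11: 1819 = 11·165 + 4
13: 1819 = 13·139 + 12
17: 1819 = 17·107

17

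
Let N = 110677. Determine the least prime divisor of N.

110677 is odd.
Digit sum 22, not divisible by 3.
Ends in 7: not divisible by 5.
7: 110677 = 7·15811

7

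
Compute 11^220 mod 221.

81

11^1 ≡ 11 (mod 221)
11^2 ≡ 11^2 = 121 ≡ 121 (mod 221)
11^4 ≡ 121^2 = 14641 ≡ 55 (mod 221)
11^8 ≡ 55^2 = 3025 ≡ 152 (mod 221)
11^16 ≡ 152^2 = 23104 ≡ 120 (mod 221)
11^32 ≡ 120^2 = 14400 ≡ 35 (mod 221)
11^64 ≡ 35^2 = 1225 ≡ 120 (mod 221)
11^128 ≡ 120^2 = 14400 ≡ 35 (mod 221)
220 = 128 + 64 + 16 + 8 + 4 in binary powers of 2.
So 11^220 ≡ 35 · 120 · 120 · 152 · 55 ≡ 81 (mod 221).
Since 81 ≠ 1, base 11 is a Fermat witness: 221 is composite.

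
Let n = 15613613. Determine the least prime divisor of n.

15613613 is odd.
Digit sum 26, not divisible by 3.
Ends in 3: not divisible by 5.
7: 15613613 = 7·2230516 + 1
11: 15613613 = 11·1419419 + 4
13: 15613613 = 13·1201047 + 2
17: 15613613 = 17·918447 + 14
19: 15613613 = 19·821769 + 2
23: 15613613 = 23·678852 + 17
29: 15613613 = 29·538400 + 13
31: 15613613 = 31·503664 + 29
37: 15613613 = 37·421989 + 20
41: 15613613 = 41·380819 + 34
43: 15613613 = 43·363107 + 12
47: 15613613 = 47·332204 + 25
53: 15613613 = 53·294596 + 25
59: 15613613 = 59·264637 + 30
61: 15613613 = 61·255960 + 53
67: 15613613 = 67·233039

67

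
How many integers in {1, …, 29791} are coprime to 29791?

28830

Factor: 29791 = 31^3.
φ(29791) = 31^2·(31−1) = 28830.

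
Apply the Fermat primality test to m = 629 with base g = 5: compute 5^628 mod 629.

404

5^1 ≡ 5 (mod 629)
5^2 ≡ 5^2 = 25 ≡ 25 (mod 629)
5^4 ≡ 25^2 = 625 ≡ 625 (mod 629)
5^8 ≡ 625^2 = 390625 ≡ 16 (mod 629)
5^16 ≡ 16^2 = 256 ≡ 256 (mod 629)
5^32 ≡ 256^2 = 65536 ≡ 120 (mod 629)
5^64 ≡ 120^2 = 14400 ≡ 562 (mod 629)
5^128 ≡ 562^2 = 315844 ≡ 86 (mod 629)
5^256 ≡ 86^2 = 7396 ≡ 477 (mod 629)
5^512 ≡ 477^2 = 227529 ≡ 460 (mod 629)
628 = 512 + 64 + 32 + 16 + 4 in binary powers of 2.
So 5^628 ≡ 460 · 562 · 120 · 256 · 625 ≡ 404 (mod 629).
Since 404 ≠ 1, base 5 is a Fermat witness: 629 is composite.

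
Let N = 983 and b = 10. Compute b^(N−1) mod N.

1

10^1 ≡ 10 (mod 983)
10^2 ≡ 10^2 = 100 ≡ 100 (mod 983)
10^4 ≡ 100^2 = 10000 ≡ 170 (mod 983)
10^8 ≡ 170^2 = 28900 ≡ 393 (mod 983)
10^16 ≡ 393^2 = 154449 ≡ 118 (mod 983)
10^32 ≡ 118^2 = 13924 ≡ 162 (mod 983)
10^64 ≡ 162^2 = 26244 ≡ 686 (mod 983)
10^128 ≡ 686^2 = 470596 ≡ 722 (mod 983)
10^256 ≡ 722^2 = 521284 ≡ 294 (mod 983)
10^512 ≡ 294^2 = 86436 ≡ 915 (mod 983)
982 = 512 + 256 + 128 + 64 + 16 + 4 + 2 in binary powers of 2.
So 10^982 ≡ 915 · 294 · 722 · 686 · 118 · 170 · 100 ≡ 1 (mod 983).
Since the result is 1, base 10 gives no evidence that 983 is composite.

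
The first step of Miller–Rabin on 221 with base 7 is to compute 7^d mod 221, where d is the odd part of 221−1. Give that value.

97

221 − 1 = 220 = 2^2 · 55, so d = 55.
7^1 ≡ 7 (mod 221)
7^2 ≡ 7^2 = 49 ≡ 49 (mod 221)
7^4 ≡ 49^2 = 2401 ≡ 191 (mod 221)
7^8 ≡ 191^2 = 36481 ≡ 16 (mod 221)
7^16 ≡ 16^2 = 256 ≡ 35 (mod 221)
7^32 ≡ 35^2 = 1225 ≡ 120 (mod 221)
55 = 32 + 16 + 4 + 2 + 1 in binary powers of 2.
So 7^55 ≡ 120 · 35 · 191 · 49 · 7 ≡ 97 (mod 221).
Squaring chain: 97 → 127; never reaches −1, so base 7 is a Miller–Rabin witness that 221 is composite.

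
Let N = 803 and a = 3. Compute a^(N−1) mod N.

284

3^1 ≡ 3 (mod 803)
3^2 ≡ 3^2 = 9 ≡ 9 (mod 803)
3^4 ≡ 9^2 = 81 ≡ 81 (mod 803)
3^8 ≡ 81^2 = 6561 ≡ 137 (mod 803)
3^16 ≡ 137^2 = 18769 ≡ 300 (mod 803)
3^32 ≡ 300^2 = 90000 ≡ 64 (mod 803)
3^64 ≡ 64^2 = 4096 ≡ 81 (mod 803)
3^128 ≡ 81^2 = 6561 ≡ 137 (mod 803)
3^256 ≡ 137^2 = 18769 ≡ 300 (mod 803)
3^512 ≡ 300^2 = 90000 ≡ 64 (mod 803)
802 = 512 + 256 + 32 + 2 in binary powers of 2.
So 3^802 ≡ 64 · 300 · 64 · 9 ≡ 284 (mod 803).
Since 284 ≠ 1, base 3 is a Fermat witness: 803 is composite.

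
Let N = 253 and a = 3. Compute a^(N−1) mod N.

3^1 ≡ 3 (mod 253)
3^2 ≡ 3^2 = 9 ≡ 9 (mod 253)
3^4 ≡ 9^2 = 81 ≡ 81 (mod 253)
3^8 ≡ 81^2 = 6561 ≡ 236 (mod 253)
3^16 ≡ 236^2 = 55696 ≡ 36 (mod 253)
3^32 ≡ 36^2 = 1296 ≡ 31 (mod 253)
3^64 ≡ 31^2 = 961 ≡ 202 (mod 253)
3^128 ≡ 202^2 = 40804 ≡ 71 (mod 253)
252 = 128 + 64 + 32 + 16 + 8 + 4 in binary powers of 2.
So 3^252 ≡ 71 · 202 · 31 · 36 · 236 · 81 ≡ 31 (mod 253).
Since 31 ≠ 1, base 3 is a Fermat witness: 253 is composite.

31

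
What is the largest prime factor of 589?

589 = 19 · 31
31 is prime.
So 589 = 19 · 31; the largest prime factor is 31.

31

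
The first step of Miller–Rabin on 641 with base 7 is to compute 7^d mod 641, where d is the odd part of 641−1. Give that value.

141

641 − 1 = 640 = 2^7 · 5, so d = 5.
7^1 ≡ 7 (mod 641)
7^2 ≡ 7^2 = 49 ≡ 49 (mod 641)
7^4 ≡ 49^2 = 2401 ≡ 478 (mod 641)
5 = 4 + 1 in binary powers of 2.
So 7^5 ≡ 478 · 7 ≡ 141 (mod 641).
Squaring chain: 141 → 10 → 100 → 385 → 154 → 640 → 1; reaches −1, so base 7 does not prove 641 composite.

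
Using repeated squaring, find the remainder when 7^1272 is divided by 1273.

1179

7^1 ≡ 7 (mod 1273)
7^2 ≡ 7^2 = 49 ≡ 49 (mod 1273)
7^4 ≡ 49^2 = 2401 ≡ 1128 (mod 1273)
7^8 ≡ 1128^2 = 1272384 ≡ 657 (mod 1273)
7^16 ≡ 657^2 = 431649 ≡ 102 (mod 1273)
7^32 ≡ 102^2 = 10404 ≡ 220 (mod 1273)
7^64 ≡ 220^2 = 48400 ≡ 26 (mod 1273)
7^128 ≡ 26^2 = 676 ≡ 676 (mod 1273)
7^256 ≡ 676^2 = 456976 ≡ 1242 (mod 1273)
7^512 ≡ 1242^2 = 1542564 ≡ 961 (mod 1273)
7^1024 ≡ 961^2 = 923521 ≡ 596 (mod 1273)
1272 = 1024 + 128 + 64 + 32 + 16 + 8 in binary powers of 2.
So 7^1272 ≡ 596 · 676 · 26 · 220 · 102 · 657 ≡ 1179 (mod 1273).
Since 1179 ≠ 1, base 7 is a Fermat witness: 1273 is composite.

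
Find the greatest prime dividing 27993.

43

27993 = 3 · 9331
9331 = 7 · 1333
1333 = 31 · 43
43 is prime.
So 27993 = 3 · 7 · 31 · 43; the largest prime factor is 43.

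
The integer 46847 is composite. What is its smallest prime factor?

46847 is odd.
Digit sum 29, not divisible by 3.
Ends in 7: not divisible by 5.
7: 46847 = 7·6692 + 3
11: 46847 = 11·4258 + 9
13: 46847 = 13·3603 + 8
17: 46847 = 17·2755 + 12
19: 46847 = 19·2465 + 12
23: 46847 = 23·2036 + 19
29: 46847 = 29·1615 + 12
31: 46847 = 31·1511 + 6
37: 46847 = 37·1266 + 5
41: 46847 = 41·1142 + 25
43: 46847 = 43·1089 + 20
47: 46847 = 47·996 + 35
53: 46847 = 53·883 + 48
59: 46847 = 59·794 + 1
61: 46847 = 61·767 + 60
67: 46847 = 67·699 + 14
71: 46847 = 71·659 + 58
73: 46847 = 73·641 + 54
79: 46847 = 79·593

79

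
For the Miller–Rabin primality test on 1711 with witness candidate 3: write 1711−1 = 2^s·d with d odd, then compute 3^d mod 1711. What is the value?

1711 − 1 = 1710 = 2^1 · 855, so d = 855.
3^1 ≡ 3 (mod 1711)
3^2 ≡ 3^2 = 9 ≡ 9 (mod 1711)
3^4 ≡ 9^2 = 81 ≡ 81 (mod 1711)
3^8 ≡ 81^2 = 6561 ≡ 1428 (mod 1711)
3^16 ≡ 1428^2 = 2039184 ≡ 1383 (mod 1711)
3^32 ≡ 1383^2 = 1912689 ≡ 1502 (mod 1711)
3^64 ≡ 1502^2 = 2256004 ≡ 906 (mod 1711)
3^128 ≡ 906^2 = 820836 ≡ 1267 (mod 1711)
3^256 ≡ 1267^2 = 1605289 ≡ 371 (mod 1711)
3^512 ≡ 371^2 = 137641 ≡ 761 (mod 1711)
855 = 512 + 256 + 64 + 16 + 4 + 2 + 1 in binary powers of 2.
So 3^855 ≡ 761 · 371 · 906 · 1383 · 81 · 9 · 3 ≡ 606 (mod 1711).
Squaring chain: 606; never reaches −1, so base 3 is a Miller–Rabin witness that 1711 is composite.

606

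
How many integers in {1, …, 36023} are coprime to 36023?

31104

Factor: 36023 = 13 · 17 · 163.
φ(36023) = (13−1) · (17−1) · (163−1) = 12 · 16 · 162 = 31104.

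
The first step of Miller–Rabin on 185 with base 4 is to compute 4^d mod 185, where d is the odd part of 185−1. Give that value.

99

185 − 1 = 184 = 2^3 · 23, so d = 23.
4^1 ≡ 4 (mod 185)
4^2 ≡ 4^2 = 16 ≡ 16 (mod 185)
4^4 ≡ 16^2 = 256 ≡ 71 (mod 185)
4^8 ≡ 71^2 = 5041 ≡ 46 (mod 185)
4^16 ≡ 46^2 = 2116 ≡ 81 (mod 185)
23 = 16 + 4 + 2 + 1 in binary powers of 2.
So 4^23 ≡ 81 · 71 · 16 · 4 ≡ 99 (mod 185).
Squaring chain: 99 → 181 → 16; never reaches −1, so base 4 is a Miller–Rabin witness that 185 is composite.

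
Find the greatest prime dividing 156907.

89

156907 = 41 · 3827
3827 = 43 · 89
89 is prime.
So 156907 = 41 · 43 · 89; the largest prime factor is 89.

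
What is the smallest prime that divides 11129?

31

11129 is odd.
Digit sum 14, not divisible by 3.
Ends in 9: not divisible by 5.
7: 11129 = 7·1589 + 6
11: 11129 = 11·1011 + 8
13: 11129 = 13·856 + 1
17: 11129 = 17·654 + 11
19: 11129 = 19·585 + 14
23: 11129 = 23·483 + 20
29: 11129 = 29·383 + 22
31: 11129 = 31·359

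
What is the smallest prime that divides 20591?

59

20591 is odd.
Digit sum 17, not divisible by 3.
Ends in 1: not divisible by 5.
7: 20591 = 7·2941 + 4
11: 20591 = 11·1871 + 10
13: 20591 = 13·1583 + 12
17: 20591 = 17·1211 + 4
19: 20591 = 19·1083 + 14
23: 20591 = 23·895 + 6
29: 20591 = 29·710 + 1
31: 20591 = 31·664 + 7
37: 20591 = 37·556 + 19
41: 20591 = 41·502 + 9
43: 20591 = 43·478 + 37
47: 20591 = 47·438 + 5
53: 20591 = 53·388 + 27
59: 20591 = 59·349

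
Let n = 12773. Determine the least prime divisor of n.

12773 is odd.
Digit sum 20, not divisible by 3.
Ends in 3: not divisible by 5.
7: 12773 = 7·1824 + 5
11: 12773 = 11·1161 + 2
13: 12773 = 13·982 + 7
17: 12773 = 17·751 + 6
19: 12773 = 19·672 + 5
23: 12773 = 23·555 + 8
29: 12773 = 29·440 + 13
31: 12773 = 31·412 + 1
37: 12773 = 37·345 + 8
41: 12773 = 41·311 + 22
43: 12773 = 43·297 + 2
47: 12773 = 47·271 + 36
53: 12773 = 53·241

53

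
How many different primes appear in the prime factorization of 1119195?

6

1119195 = 3^2 · 124355
124355 = 5 · 24871
24871 = 7 · 3553
3553 = 11 · 323
323 = 17 · 19
1119195 = 3^2 · 5 · 7 · 11 · 17 · 19, which has 6 distinct prime factors.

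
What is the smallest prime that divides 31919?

59

31919 is odd.
Digit sum 23, not divisible by 3.
Ends in 9: not divisible by 5.
7: 31919 = 7·4559 + 6
11: 31919 = 11·2901 + 8
13: 31919 = 13·2455 + 4
17: 31919 = 17·1877 + 10
19: 31919 = 19·1679 + 18
23: 31919 = 23·1387 + 18
29: 31919 = 29·1100 + 19
31: 31919 = 31·1029 + 20
37: 31919 = 37·862 + 25
41: 31919 = 41·778 + 21
43: 31919 = 43·742 + 13
47: 31919 = 47·679 + 6
53: 31919 = 53·602 + 13
59: 31919 = 59·541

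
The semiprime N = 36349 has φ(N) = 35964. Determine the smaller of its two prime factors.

163

φ(n) = (p−1)(q−1) = n − (p+q) + 1, so p + q = 36349 − 35964 + 1 = 386.
p and q are the roots of t² − 386t + 36349 = 0.
Discriminant: 386² − 4·36349 = 148996 − 145396 = 3600; √3600 = 60.
q = (386 − 60)/2 = 163, p = (386 + 60)/2 = 223.
Check: 163 · 223 = 36349.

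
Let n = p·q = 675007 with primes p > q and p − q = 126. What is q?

Since p = q + 126, we have 675007 = q(q + 126), so q² + 126q − 675007 = 0.
Discriminant: 126² + 4·675007 = 15876 + 2700028 = 2715904; √2715904 = 1648.
q = (−126 + 1648)/2 = 761, and p = q + 126 = 887.
Check: 761 · 887 = 675007.

761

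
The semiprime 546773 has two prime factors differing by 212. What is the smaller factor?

Since p = q + 212, we have 546773 = q(q + 212), so q² + 212q − 546773 = 0.
Discriminant: 212² + 4·546773 = 44944 + 2187092 = 2232036; √2232036 = 1494.
q = (−212 + 1494)/2 = 641, and p = q + 212 = 853.
Check: 641 · 853 = 546773.

641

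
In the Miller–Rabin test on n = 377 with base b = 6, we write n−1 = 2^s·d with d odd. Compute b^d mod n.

323

377 − 1 = 376 = 2^3 · 47, so d = 47.
6^1 ≡ 6 (mod 377)
6^2 ≡ 6^2 = 36 ≡ 36 (mod 377)
6^4 ≡ 36^2 = 1296 ≡ 165 (mod 377)
6^8 ≡ 165^2 = 27225 ≡ 81 (mod 377)
6^16 ≡ 81^2 = 6561 ≡ 152 (mod 377)
6^32 ≡ 152^2 = 23104 ≡ 107 (mod 377)
47 = 32 + 8 + 4 + 2 + 1 in binary powers of 2.
So 6^47 ≡ 107 · 81 · 165 · 36 · 6 ≡ 323 (mod 377).
Squaring chain: 323 → 277 → 198; never reaches −1, so base 6 is a Miller–Rabin witness that 377 is composite.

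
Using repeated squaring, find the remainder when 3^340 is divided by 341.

56

3^1 ≡ 3 (mod 341)
3^2 ≡ 3^2 = 9 ≡ 9 (mod 341)
3^4 ≡ 9^2 = 81 ≡ 81 (mod 341)
3^8 ≡ 81^2 = 6561 ≡ 82 (mod 341)
3^16 ≡ 82^2 = 6724 ≡ 245 (mod 341)
3^32 ≡ 245^2 = 60025 ≡ 9 (mod 341)
3^64 ≡ 9^2 = 81 ≡ 81 (mod 341)
3^128 ≡ 81^2 = 6561 ≡ 82 (mod 341)
3^256 ≡ 82^2 = 6724 ≡ 245 (mod 341)
340 = 256 + 64 + 16 + 4 in binary powers of 2.
So 3^340 ≡ 245 · 81 · 245 · 81 ≡ 56 (mod 341).
Since 56 ≠ 1, base 3 is a Fermat witness: 341 is composite.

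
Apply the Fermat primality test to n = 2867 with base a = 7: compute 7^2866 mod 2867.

1021

7^1 ≡ 7 (mod 2867)
7^2 ≡ 7^2 = 49 ≡ 49 (mod 2867)
7^4 ≡ 49^2 = 2401 ≡ 2401 (mod 2867)
7^8 ≡ 2401^2 = 5764801 ≡ 2131 (mod 2867)
7^16 ≡ 2131^2 = 4541161 ≡ 2700 (mod 2867)
7^32 ≡ 2700^2 = 7290000 ≡ 2086 (mod 2867)
7^64 ≡ 2086^2 = 4351396 ≡ 2157 (mod 2867)
7^128 ≡ 2157^2 = 4652649 ≡ 2375 (mod 2867)
7^256 ≡ 2375^2 = 5640625 ≡ 1236 (mod 2867)
7^512 ≡ 1236^2 = 1527696 ≡ 2452 (mod 2867)
7^1024 ≡ 2452^2 = 6012304 ≡ 205 (mod 2867)
7^2048 ≡ 205^2 = 42025 ≡ 1887 (mod 2867)
2866 = 2048 + 512 + 256 + 32 + 16 + 2 in binary powers of 2.
So 7^2866 ≡ 1887 · 2452 · 1236 · 2086 · 2700 · 49 ≡ 1021 (mod 2867).
Since 1021 ≠ 1, base 7 is a Fermat witness: 2867 is composite.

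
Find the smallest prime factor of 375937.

375937 is odd.
Digit sum 34, not divisible by 3.
Ends in 7: not divisible by 5.
7: 375937 = 7·53705 + 2
11: 375937 = 11·34176 + 1
13: 375937 = 13·28918 + 3
17: 375937 = 17·22113 + 16
19: 375937 = 19·19786 + 3
23: 375937 = 23·16345 + 2
29: 375937 = 29·12963 + 10
31: 375937 = 31·12127

31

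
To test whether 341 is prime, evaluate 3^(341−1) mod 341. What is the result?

3^1 ≡ 3 (mod 341)
3^2 ≡ 3^2 = 9 ≡ 9 (mod 341)
3^4 ≡ 9^2 = 81 ≡ 81 (mod 341)
3^8 ≡ 81^2 = 6561 ≡ 82 (mod 341)
3^16 ≡ 82^2 = 6724 ≡ 245 (mod 341)
3^32 ≡ 245^2 = 60025 ≡ 9 (mod 341)
3^64 ≡ 9^2 = 81 ≡ 81 (mod 341)
3^128 ≡ 81^2 = 6561 ≡ 82 (mod 341)
3^256 ≡ 82^2 = 6724 ≡ 245 (mod 341)
340 = 256 + 64 + 16 + 4 in binary powers of 2.
So 3^340 ≡ 245 · 81 · 245 · 81 ≡ 56 (mod 341).
Since 56 ≠ 1, base 3 is a Fermat witness: 341 is composite.

56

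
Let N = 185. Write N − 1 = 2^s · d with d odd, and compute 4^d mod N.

99

185 − 1 = 184 = 2^3 · 23, so d = 23.
4^1 ≡ 4 (mod 185)
4^2 ≡ 4^2 = 16 ≡ 16 (mod 185)
4^4 ≡ 16^2 = 256 ≡ 71 (mod 185)
4^8 ≡ 71^2 = 5041 ≡ 46 (mod 185)
4^16 ≡ 46^2 = 2116 ≡ 81 (mod 185)
23 = 16 + 4 + 2 + 1 in binary powers of 2.
So 4^23 ≡ 81 · 71 · 16 · 4 ≡ 99 (mod 185).
Squaring chain: 99 → 181 → 16; never reaches −1, so base 4 is a Miller–Rabin witness that 185 is composite.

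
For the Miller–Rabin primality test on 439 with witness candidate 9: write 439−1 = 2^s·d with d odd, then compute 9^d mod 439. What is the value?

1

439 − 1 = 438 = 2^1 · 219, so d = 219.
9^1 ≡ 9 (mod 439)
9^2 ≡ 9^2 = 81 ≡ 81 (mod 439)
9^4 ≡ 81^2 = 6561 ≡ 415 (mod 439)
9^8 ≡ 415^2 = 172225 ≡ 137 (mod 439)
9^16 ≡ 137^2 = 18769 ≡ 331 (mod 439)
9^32 ≡ 331^2 = 109561 ≡ 250 (mod 439)
9^64 ≡ 250^2 = 62500 ≡ 162 (mod 439)
9^128 ≡ 162^2 = 26244 ≡ 343 (mod 439)
219 = 128 + 64 + 16 + 8 + 2 + 1 in binary powers of 2.
So 9^219 ≡ 343 · 162 · 331 · 137 · 81 · 9 ≡ 1 (mod 439).
Since 9^d ≡ 1 (mod 439), base 9 does not prove 439 composite.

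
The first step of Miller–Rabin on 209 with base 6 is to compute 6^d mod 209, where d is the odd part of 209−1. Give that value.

209 − 1 = 208 = 2^4 · 13, so d = 13.
6^1 ≡ 6 (mod 209)
6^2 ≡ 6^2 = 36 ≡ 36 (mod 209)
6^4 ≡ 36^2 = 1296 ≡ 42 (mod 209)
6^8 ≡ 42^2 = 1764 ≡ 92 (mod 209)
13 = 8 + 4 + 1 in binary powers of 2.
So 6^13 ≡ 92 · 42 · 6 ≡ 194 (mod 209).
Squaring chain: 194 → 16 → 47 → 119; never reaches −1, so base 6 is a Miller–Rabin witness that 209 is composite.

194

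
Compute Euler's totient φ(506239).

Factor: 506239 = 43 · 61 · 193.
φ(506239) = (43−1) · (61−1) · (193−1) = 42 · 60 · 192 = 483840.

483840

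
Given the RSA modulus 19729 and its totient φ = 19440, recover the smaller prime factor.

φ(n) = (p−1)(q−1) = n − (p+q) + 1, so p + q = 19729 − 19440 + 1 = 290.
p and q are the roots of t² − 290t + 19729 = 0.
Discriminant: 290² − 4·19729 = 84100 − 78916 = 5184; √5184 = 72.
q = (290 − 72)/2 = 109, p = (290 + 72)/2 = 181.
Check: 109 · 181 = 19729.

109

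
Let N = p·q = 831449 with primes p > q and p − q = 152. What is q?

839

Since p = q + 152, we have 831449 = q(q + 152), so q² + 152q − 831449 = 0.
Discriminant: 152² + 4·831449 = 23104 + 3325796 = 3348900; √3348900 = 1830.
q = (−152 + 1830)/2 = 839, and p = q + 152 = 991.
Check: 839 · 991 = 831449.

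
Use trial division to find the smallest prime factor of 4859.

4859 is odd.
Digit sum 26, not divisible by 3.
Ends in 9: not divisible by 5.
7: 4859 = 7·694 + 1
11: 4859 = 11·441 + 8
13: 4859 = 13·373 + 10
17: 4859 = 17·285 + 14
19: 4859 = 19·255 + 14
23: 4859 = 23·211 + 6
29: 4859 = 29·167 + 16
31: 4859 = 31·156 + 23
37: 4859 = 37·131 + 12
41: 4859 = 41·118 + 21
43: 4859 = 43·113

43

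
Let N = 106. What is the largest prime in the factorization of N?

53

106 = 2 · 53
53 is prime.
So 106 = 2 · 53; the largest prime factor is 53.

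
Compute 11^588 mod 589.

343

11^1 ≡ 11 (mod 589)
11^2 ≡ 11^2 = 121 ≡ 121 (mod 589)
11^4 ≡ 121^2 = 14641 ≡ 505 (mod 589)
11^8 ≡ 505^2 = 255025 ≡ 577 (mod 589)
11^16 ≡ 577^2 = 332929 ≡ 144 (mod 589)
11^32 ≡ 144^2 = 20736 ≡ 121 (mod 589)
11^64 ≡ 121^2 = 14641 ≡ 505 (mod 589)
11^128 ≡ 505^2 = 255025 ≡ 577 (mod 589)
11^256 ≡ 577^2 = 332929 ≡ 144 (mod 589)
11^512 ≡ 144^2 = 20736 ≡ 121 (mod 589)
588 = 512 + 64 + 8 + 4 in binary powers of 2.
So 11^588 ≡ 121 · 505 · 577 · 505 ≡ 343 (mod 589).
Since 343 ≠ 1, base 11 is a Fermat witness: 589 is composite.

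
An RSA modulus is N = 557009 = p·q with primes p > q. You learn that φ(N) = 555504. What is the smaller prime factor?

φ(n) = (p−1)(q−1) = n − (p+q) + 1, so p + q = 557009 − 555504 + 1 = 1506.
p and q are the roots of t² − 1506t + 557009 = 0.
Discriminant: 1506² − 4·557009 = 2268036 − 2228036 = 40000; √40000 = 200.
q = (1506 − 200)/2 = 653, p = (1506 + 200)/2 = 853.
Check: 653 · 853 = 557009.

653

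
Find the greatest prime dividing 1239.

1239 = 3 · 413
413 = 7 · 59
59 is prime.
So 1239 = 3 · 7 · 59; the largest prime factor is 59.

59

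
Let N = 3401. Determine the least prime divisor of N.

19

3401 is odd.
Digit sum 8, not divisible by 3.
Ends in 1: not divisible by 5.
7: 3401 = 7·485 + 6
11: 3401 = 11·309 + 2
13: 3401 = 13·261 + 8
17: 3401 = 17·200 + 1
19: 3401 = 19·179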